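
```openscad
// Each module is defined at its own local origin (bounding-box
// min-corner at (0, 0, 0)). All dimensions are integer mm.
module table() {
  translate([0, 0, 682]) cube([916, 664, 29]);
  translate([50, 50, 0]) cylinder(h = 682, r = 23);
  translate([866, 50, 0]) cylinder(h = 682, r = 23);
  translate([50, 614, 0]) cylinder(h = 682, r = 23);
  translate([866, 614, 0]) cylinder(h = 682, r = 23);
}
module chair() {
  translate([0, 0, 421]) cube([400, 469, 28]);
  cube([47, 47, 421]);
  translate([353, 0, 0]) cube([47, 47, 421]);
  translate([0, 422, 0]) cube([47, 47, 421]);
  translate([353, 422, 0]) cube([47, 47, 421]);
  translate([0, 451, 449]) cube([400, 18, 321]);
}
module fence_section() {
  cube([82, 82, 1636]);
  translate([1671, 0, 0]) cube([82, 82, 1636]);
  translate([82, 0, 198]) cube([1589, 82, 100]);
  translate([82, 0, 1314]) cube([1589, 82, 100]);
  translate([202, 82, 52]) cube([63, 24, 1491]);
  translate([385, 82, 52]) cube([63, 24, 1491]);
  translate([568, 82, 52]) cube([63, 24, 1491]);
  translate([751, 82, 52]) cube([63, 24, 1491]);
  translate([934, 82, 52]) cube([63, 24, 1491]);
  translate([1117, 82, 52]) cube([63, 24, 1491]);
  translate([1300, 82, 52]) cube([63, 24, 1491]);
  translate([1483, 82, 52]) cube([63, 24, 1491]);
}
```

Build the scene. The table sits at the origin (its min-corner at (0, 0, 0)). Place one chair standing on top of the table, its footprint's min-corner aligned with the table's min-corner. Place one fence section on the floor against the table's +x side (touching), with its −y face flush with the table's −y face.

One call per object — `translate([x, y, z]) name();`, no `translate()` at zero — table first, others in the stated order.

table();
translate([0, 0, 711]) chair();
translate([916, 0, 0]) fence_section();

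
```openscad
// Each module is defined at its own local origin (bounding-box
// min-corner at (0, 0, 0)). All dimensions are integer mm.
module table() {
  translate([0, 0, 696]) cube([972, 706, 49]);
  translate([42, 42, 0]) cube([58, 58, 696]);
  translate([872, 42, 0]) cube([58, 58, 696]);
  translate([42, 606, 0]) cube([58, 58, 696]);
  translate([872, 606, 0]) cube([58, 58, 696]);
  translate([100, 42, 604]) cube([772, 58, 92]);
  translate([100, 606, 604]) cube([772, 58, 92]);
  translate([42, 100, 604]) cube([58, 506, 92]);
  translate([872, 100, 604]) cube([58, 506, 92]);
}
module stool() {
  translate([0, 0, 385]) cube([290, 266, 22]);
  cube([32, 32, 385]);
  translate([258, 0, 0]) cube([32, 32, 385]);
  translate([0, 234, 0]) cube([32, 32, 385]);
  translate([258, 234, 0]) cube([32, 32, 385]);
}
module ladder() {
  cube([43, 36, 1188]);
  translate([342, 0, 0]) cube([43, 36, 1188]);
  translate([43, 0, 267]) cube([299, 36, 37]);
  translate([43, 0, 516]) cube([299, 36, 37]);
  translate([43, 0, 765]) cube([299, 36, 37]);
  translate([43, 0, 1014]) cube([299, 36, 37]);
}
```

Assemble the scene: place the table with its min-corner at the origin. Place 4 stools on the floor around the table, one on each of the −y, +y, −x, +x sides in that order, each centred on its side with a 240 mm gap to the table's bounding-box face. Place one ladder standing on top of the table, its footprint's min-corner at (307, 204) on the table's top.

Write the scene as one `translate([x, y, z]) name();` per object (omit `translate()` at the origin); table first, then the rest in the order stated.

table();
translate([341, -506, 0]) stool();
translate([341, 946, 0]) stool();
translate([-530, 220, 0]) stool();
translate([1212, 220, 0]) stool();
translate([307, 204, 745]) ladder();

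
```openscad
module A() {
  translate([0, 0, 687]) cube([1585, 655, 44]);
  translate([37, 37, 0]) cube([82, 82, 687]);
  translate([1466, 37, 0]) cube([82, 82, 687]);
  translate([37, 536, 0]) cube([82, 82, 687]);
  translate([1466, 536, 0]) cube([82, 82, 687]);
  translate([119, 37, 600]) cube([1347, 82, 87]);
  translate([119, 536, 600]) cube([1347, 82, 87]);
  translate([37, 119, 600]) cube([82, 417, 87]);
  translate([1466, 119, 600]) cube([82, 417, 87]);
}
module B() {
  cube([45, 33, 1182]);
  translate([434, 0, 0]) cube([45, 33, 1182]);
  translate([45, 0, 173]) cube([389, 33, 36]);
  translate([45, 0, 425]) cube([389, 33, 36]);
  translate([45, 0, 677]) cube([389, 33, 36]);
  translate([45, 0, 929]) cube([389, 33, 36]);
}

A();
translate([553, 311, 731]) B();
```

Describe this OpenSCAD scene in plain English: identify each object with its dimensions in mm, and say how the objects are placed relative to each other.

A is a table: top 1585 mm (x) × 655 mm (y), 44 mm thick, upper face at z = 731 mm, on four 82×82 mm square legs, each inset 37 mm from the nearest pair of top edges, running from z = 0 to the bottom of the top. Four apron rails, 82 mm thick and 87 mm tall, run between adjacent legs with their top edges flush with the underside of the top and their outer faces flush with the legs' outer faces.

B is a wooden ladder with two side rails of 45×33 mm section and 1182 mm height, set 479 mm apart overall. Between them run 4 rectangular rungs (33 mm deep, 36 mm thick), front faces flush with the rails' −y face. The bottom of the first rung is 173 mm above the floor and each subsequent rung is 252 mm higher than the one below.

The ladder is on top of the table, centred.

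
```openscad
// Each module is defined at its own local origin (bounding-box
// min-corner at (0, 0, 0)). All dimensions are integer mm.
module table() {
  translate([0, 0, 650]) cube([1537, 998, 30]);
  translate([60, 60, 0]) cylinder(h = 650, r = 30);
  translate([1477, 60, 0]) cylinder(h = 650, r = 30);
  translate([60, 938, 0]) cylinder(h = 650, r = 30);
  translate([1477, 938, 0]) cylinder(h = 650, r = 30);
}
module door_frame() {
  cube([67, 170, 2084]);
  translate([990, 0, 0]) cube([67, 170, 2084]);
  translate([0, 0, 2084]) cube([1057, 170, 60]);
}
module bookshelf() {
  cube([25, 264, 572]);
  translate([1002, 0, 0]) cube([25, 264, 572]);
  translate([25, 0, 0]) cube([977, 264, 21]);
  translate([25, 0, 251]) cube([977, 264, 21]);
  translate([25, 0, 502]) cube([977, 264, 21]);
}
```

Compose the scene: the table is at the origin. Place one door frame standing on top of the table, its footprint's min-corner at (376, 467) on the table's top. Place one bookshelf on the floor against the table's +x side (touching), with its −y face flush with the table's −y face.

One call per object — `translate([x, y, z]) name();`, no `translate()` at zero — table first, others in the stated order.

table();
translate([376, 467, 680]) door_frame();
translate([1537, 0, 0]) bookshelf();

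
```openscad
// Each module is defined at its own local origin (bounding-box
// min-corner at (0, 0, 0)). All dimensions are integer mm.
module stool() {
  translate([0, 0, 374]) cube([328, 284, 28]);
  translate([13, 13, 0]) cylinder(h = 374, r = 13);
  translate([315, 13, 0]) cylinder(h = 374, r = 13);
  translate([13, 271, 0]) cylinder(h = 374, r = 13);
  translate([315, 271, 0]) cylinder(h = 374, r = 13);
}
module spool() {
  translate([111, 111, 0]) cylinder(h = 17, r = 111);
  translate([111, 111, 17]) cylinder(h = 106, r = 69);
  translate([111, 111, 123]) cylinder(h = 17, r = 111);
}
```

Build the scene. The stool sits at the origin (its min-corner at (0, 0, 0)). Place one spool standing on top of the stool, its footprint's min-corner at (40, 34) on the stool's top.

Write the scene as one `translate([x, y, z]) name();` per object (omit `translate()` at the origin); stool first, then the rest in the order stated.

stool();
translate([40, 34, 402]) spool();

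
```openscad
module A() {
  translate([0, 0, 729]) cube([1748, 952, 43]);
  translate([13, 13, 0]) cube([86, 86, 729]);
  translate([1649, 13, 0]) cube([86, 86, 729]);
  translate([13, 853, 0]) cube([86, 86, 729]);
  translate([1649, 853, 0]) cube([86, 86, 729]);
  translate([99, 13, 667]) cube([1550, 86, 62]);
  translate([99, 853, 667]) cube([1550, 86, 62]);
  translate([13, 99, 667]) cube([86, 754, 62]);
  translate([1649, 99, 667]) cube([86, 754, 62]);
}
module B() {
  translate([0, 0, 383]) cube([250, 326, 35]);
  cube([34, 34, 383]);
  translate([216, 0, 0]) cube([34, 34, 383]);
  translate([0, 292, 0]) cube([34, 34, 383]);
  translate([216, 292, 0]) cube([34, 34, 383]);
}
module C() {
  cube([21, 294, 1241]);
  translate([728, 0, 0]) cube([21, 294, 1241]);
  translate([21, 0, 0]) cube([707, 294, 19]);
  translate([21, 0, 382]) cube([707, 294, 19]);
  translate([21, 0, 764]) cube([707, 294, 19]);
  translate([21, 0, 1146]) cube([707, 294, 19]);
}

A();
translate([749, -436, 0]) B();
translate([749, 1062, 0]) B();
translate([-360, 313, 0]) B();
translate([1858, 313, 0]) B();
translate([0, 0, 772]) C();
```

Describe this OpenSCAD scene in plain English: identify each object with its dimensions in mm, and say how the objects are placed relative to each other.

A is a table: top 1748 mm (x) × 952 mm (y), 43 mm thick, upper face at z = 772 mm, on four 86×86 mm square legs, each inset 13 mm from the nearest pair of top edges, running from z = 0 to the bottom of the top. Four apron rails, 86 mm thick and 62 mm tall, run between adjacent legs with their top edges flush with the underside of the top and their outer faces flush with the legs' outer faces.

B is a simple wooden stool: a rectangular seat 250 mm (x) by 326 mm (y), 35 mm thick, top face at z = 418 mm, on four square legs, each 34×34 mm in cross-section. The legs rest on z = 0, each flush with a corner of the seat.

C is a bookshelf 749 mm wide overall, 294 mm deep and 1241 mm tall. The two sides are 21 mm thick vertical panels. 4 horizontal shelves of 19 mm thickness span between the inner faces of the sides; the lowest shelf sits on the floor and shelves are stacked with a clear vertical gap of 363 mm between each pair.

Four stools sit around the table at the −y, +y, −x, +x sides. The bookshelf is on top of the table.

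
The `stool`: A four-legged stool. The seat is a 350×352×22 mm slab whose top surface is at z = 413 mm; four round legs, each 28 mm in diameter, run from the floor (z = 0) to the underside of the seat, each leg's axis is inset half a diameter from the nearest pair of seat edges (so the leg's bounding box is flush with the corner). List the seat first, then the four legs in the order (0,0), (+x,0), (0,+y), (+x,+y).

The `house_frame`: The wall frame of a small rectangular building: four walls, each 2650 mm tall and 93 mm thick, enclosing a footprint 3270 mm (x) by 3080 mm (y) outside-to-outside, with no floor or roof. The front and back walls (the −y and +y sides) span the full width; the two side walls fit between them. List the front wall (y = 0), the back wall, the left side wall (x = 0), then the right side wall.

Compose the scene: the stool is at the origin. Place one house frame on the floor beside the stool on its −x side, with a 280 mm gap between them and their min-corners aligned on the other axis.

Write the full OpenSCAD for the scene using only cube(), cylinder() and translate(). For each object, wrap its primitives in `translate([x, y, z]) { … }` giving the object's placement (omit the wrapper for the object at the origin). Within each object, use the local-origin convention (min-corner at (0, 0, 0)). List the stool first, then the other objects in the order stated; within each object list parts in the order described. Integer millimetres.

translate([0, 0, 391]) cube([350, 352, 22]);
translate([14, 14, 0]) cylinder(h = 391, r = 14);
translate([336, 14, 0]) cylinder(h = 391, r = 14);
translate([14, 338, 0]) cylinder(h = 391, r = 14);
translate([336, 338, 0]) cylinder(h = 391, r = 14);
translate([-3550, 0, 0]) {
  cube([3270, 93, 2650]);
  translate([0, 2987, 0]) cube([3270, 93, 2650]);
  translate([0, 93, 0]) cube([93, 2894, 2650]);
  translate([3177, 93, 0]) cube([93, 2894, 2650]);
}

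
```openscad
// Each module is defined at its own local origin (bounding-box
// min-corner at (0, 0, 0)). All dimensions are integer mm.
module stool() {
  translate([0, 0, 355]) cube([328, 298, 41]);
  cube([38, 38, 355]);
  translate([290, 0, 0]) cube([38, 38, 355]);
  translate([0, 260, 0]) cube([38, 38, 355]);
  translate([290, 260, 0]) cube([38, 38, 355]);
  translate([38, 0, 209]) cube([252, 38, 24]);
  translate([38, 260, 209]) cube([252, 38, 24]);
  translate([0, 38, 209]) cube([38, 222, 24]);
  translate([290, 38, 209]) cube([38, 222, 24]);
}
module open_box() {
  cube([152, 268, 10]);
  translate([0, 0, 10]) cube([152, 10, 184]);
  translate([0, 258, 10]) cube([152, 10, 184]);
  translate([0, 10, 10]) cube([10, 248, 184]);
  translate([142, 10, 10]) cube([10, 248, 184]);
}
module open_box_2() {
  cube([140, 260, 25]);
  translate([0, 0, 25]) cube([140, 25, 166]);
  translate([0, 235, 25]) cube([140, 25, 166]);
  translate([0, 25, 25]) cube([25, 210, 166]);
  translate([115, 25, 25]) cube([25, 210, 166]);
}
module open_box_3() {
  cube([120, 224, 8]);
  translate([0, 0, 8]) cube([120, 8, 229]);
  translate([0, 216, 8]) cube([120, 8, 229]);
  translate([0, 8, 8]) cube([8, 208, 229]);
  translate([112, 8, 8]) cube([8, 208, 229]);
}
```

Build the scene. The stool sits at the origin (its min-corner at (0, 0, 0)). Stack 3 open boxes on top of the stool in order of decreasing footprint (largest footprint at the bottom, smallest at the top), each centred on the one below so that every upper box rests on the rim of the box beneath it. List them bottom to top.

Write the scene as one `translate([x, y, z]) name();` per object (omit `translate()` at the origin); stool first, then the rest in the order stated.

stool();
translate([88, 15, 396]) open_box();
translate([94, 19, 590]) open_box_2();
translate([104, 37, 781]) open_box_3();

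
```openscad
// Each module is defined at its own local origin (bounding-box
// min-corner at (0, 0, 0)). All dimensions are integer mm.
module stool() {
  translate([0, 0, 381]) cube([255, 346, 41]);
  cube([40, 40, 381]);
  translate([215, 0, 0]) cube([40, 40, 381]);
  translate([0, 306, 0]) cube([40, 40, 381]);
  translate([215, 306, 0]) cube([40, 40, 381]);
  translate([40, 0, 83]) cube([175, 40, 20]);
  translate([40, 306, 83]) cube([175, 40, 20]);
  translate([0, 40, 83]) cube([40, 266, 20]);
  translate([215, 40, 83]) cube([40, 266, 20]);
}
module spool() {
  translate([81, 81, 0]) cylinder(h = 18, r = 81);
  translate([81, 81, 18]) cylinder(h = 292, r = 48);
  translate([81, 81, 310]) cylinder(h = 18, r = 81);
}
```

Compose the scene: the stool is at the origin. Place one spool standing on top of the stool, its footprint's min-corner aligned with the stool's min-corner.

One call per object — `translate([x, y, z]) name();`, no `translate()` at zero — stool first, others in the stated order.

stool();
translate([0, 0, 422]) spool();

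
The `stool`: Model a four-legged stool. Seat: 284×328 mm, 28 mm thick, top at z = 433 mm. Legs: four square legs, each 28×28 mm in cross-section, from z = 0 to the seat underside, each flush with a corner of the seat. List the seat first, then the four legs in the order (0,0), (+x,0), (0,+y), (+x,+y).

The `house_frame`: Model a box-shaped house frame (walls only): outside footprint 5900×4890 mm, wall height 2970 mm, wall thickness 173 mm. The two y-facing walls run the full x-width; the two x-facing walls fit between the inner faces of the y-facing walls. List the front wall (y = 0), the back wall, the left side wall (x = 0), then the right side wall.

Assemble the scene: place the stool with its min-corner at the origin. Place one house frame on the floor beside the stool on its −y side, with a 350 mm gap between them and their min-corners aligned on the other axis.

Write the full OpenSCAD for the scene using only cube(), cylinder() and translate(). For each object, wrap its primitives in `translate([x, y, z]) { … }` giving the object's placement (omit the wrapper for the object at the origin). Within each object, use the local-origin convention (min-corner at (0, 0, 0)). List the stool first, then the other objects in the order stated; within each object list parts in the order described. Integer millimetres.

translate([0, 0, 405]) cube([284, 328, 28]);
cube([28, 28, 405]);
translate([256, 0, 0]) cube([28, 28, 405]);
translate([0, 300, 0]) cube([28, 28, 405]);
translate([256, 300, 0]) cube([28, 28, 405]);
translate([0, -5240, 0]) {
  cube([5900, 173, 2970]);
  translate([0, 4717, 0]) cube([5900, 173, 2970]);
  translate([0, 173, 0]) cube([173, 4544, 2970]);
  translate([5727, 173, 0]) cube([173, 4544, 2970]);
}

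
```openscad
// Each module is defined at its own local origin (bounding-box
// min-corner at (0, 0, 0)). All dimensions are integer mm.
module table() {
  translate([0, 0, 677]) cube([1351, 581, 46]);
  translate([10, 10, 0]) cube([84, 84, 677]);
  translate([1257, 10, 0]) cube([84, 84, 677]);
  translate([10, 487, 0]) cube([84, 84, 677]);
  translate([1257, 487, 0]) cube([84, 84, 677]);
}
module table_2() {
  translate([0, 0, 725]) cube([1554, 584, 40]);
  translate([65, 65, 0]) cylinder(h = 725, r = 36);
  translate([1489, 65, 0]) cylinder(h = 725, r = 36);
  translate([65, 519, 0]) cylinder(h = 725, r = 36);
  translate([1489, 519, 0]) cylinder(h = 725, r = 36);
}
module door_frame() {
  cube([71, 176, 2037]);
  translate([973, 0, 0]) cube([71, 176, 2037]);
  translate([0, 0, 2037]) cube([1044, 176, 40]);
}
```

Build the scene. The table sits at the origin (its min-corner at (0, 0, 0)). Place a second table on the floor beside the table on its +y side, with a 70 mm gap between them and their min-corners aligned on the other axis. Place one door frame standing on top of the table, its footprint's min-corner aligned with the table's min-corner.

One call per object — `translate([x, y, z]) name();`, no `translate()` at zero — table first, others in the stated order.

table();
translate([0, 651, 0]) table_2();
translate([0, 0, 723]) door_frame();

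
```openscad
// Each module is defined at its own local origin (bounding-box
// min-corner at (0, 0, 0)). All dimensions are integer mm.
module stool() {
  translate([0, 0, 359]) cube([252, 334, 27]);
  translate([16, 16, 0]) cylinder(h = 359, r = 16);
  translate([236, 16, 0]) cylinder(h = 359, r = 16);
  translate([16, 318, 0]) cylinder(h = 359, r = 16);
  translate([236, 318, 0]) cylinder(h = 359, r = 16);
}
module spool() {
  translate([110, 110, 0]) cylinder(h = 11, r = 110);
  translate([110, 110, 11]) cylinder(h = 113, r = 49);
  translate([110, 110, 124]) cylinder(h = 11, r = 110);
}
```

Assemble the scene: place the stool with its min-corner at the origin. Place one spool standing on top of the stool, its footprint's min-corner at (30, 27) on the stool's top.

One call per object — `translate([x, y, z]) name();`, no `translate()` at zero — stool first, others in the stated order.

stool();
translate([30, 27, 386]) spool();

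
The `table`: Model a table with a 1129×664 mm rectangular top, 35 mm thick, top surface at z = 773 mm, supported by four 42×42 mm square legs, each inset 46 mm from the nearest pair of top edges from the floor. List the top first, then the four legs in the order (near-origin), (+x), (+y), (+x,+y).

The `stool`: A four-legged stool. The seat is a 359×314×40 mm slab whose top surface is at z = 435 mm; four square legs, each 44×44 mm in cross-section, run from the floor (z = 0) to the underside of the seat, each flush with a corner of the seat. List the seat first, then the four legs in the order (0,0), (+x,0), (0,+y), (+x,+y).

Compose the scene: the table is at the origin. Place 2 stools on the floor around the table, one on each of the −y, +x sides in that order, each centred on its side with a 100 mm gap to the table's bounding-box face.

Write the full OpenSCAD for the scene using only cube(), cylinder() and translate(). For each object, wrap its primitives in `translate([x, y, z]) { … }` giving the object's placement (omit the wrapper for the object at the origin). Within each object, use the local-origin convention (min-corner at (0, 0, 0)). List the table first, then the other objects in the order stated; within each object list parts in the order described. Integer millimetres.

translate([0, 0, 738]) cube([1129, 664, 35]);
translate([46, 46, 0]) cube([42, 42, 738]);
translate([1041, 46, 0]) cube([42, 42, 738]);
translate([46, 576, 0]) cube([42, 42, 738]);
translate([1041, 576, 0]) cube([42, 42, 738]);
translate([385, -414, 0]) {
  translate([0, 0, 395]) cube([359, 314, 40]);
  cube([44, 44, 395]);
  translate([315, 0, 0]) cube([44, 44, 395]);
  translate([0, 270, 0]) cube([44, 44, 395]);
  translate([315, 270, 0]) cube([44, 44, 395]);
}
translate([1229, 175, 0]) {
  translate([0, 0, 395]) cube([359, 314, 40]);
  cube([44, 44, 395]);
  translate([315, 0, 0]) cube([44, 44, 395]);
  translate([0, 270, 0]) cube([44, 44, 395]);
  translate([315, 270, 0]) cube([44, 44, 395]);
}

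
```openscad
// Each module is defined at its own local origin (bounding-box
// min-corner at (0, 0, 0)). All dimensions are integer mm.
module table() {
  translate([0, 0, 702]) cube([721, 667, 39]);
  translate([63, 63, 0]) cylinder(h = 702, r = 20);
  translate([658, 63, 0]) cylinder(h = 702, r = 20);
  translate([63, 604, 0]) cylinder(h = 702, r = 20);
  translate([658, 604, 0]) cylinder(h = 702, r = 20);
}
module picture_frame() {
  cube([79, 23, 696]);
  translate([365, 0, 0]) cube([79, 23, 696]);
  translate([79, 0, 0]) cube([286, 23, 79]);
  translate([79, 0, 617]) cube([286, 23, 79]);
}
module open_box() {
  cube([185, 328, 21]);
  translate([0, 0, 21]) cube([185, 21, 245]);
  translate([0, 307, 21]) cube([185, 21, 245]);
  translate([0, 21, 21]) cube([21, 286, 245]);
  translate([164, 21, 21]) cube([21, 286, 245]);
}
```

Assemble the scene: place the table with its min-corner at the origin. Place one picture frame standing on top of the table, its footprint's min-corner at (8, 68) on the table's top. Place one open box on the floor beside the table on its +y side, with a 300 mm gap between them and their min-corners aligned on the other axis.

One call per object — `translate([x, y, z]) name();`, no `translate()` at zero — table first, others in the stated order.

table();
translate([8, 68, 741]) picture_frame();
translate([0, 967, 0]) open_box();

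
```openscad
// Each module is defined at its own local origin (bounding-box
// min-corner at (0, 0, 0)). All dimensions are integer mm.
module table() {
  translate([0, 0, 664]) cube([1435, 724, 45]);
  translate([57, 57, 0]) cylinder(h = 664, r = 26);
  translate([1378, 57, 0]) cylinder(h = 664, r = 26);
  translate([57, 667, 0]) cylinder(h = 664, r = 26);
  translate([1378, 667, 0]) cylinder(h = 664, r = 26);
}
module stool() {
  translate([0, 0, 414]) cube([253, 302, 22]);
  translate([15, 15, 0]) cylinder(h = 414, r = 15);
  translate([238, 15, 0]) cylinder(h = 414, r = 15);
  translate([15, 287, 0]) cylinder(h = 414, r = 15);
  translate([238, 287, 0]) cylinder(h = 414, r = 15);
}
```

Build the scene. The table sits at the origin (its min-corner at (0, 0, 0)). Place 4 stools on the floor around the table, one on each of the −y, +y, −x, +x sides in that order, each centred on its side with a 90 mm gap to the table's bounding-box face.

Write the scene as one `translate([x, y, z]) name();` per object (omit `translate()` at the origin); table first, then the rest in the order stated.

table();
translate([591, -392, 0]) stool();
translate([591, 814, 0]) stool();
translate([-343, 211, 0]) stool();
translate([1525, 211, 0]) stool();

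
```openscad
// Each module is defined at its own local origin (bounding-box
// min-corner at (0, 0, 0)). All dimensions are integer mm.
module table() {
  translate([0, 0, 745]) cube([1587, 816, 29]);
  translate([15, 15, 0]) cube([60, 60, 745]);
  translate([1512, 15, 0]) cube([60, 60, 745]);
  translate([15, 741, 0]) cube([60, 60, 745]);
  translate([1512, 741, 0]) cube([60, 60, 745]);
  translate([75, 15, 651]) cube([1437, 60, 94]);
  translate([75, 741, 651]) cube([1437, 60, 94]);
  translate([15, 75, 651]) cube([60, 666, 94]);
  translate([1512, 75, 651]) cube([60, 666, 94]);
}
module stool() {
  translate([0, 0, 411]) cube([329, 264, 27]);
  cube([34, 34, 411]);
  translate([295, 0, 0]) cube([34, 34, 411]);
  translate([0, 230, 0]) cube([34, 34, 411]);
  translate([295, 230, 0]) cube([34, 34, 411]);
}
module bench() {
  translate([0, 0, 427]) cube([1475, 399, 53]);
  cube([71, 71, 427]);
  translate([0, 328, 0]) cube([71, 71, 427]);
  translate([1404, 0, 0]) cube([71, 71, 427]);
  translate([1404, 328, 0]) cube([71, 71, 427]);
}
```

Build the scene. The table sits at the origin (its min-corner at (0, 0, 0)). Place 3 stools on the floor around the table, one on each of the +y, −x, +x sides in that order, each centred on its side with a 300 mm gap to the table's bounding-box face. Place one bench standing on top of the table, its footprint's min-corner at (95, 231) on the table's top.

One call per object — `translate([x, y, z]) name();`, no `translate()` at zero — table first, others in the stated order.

table();
translate([629, 1116, 0]) stool();
translate([-629, 276, 0]) stool();
translate([1887, 276, 0]) stool();
translate([95, 231, 774]) bench();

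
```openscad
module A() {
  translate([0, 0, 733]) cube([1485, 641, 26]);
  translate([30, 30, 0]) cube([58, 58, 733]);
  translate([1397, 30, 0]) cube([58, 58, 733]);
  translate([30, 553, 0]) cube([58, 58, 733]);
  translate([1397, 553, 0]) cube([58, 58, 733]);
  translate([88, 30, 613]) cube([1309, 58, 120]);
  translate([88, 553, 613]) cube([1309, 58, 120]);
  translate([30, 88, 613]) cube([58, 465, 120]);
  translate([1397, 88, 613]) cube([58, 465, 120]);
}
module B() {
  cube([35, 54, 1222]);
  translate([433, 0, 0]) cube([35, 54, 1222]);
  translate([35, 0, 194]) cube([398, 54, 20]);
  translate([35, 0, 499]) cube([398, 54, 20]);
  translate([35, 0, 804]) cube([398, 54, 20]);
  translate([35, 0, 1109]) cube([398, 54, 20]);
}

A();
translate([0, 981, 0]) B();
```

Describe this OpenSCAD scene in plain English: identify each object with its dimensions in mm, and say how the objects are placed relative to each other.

A is a rectangular dining table. The top is 1485×641×26 mm with its upper surface at z = 759 mm. It stands on four 58×58 mm square legs, each inset 30 mm from the nearest pair of top edges, running from the floor to the underside of the top. Four apron rails, 58 mm thick and 120 mm tall, run between adjacent legs with their top edges flush with the underside of the top and their outer faces flush with the legs' outer faces.

B is a straight ladder. Two 35×54 mm vertical rails, 1222 mm tall, stand 468 mm apart (outside-to-outside) with their front faces coplanar on the −y side. 4 rungs, each 54 mm deep and 20 mm tall, span between the inner faces of the rails, front faces flush with the rails. The lowest rung's underside is at z = 194 mm and rungs are spaced 305 mm apart (underside to underside).

The ladder is on the floor beside the table on its +y side.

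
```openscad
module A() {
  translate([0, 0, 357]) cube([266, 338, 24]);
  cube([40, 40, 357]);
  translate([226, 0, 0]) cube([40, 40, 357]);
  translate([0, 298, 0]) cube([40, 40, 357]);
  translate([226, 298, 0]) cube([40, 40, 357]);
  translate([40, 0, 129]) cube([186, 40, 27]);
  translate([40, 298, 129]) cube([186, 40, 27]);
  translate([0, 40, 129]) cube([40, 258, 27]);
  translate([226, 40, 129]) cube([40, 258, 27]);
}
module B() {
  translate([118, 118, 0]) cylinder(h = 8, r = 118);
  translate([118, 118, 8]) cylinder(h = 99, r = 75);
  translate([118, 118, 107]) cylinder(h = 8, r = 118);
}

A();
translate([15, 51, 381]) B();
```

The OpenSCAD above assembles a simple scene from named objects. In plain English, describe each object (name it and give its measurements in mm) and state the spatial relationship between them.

A is a four-legged stool. The seat is 266×338 mm, 24 mm thick, top at z = 381 mm. It stands on four square legs, each 40×40 mm in cross-section, from z = 0 to the seat underside, each flush with a corner of the seat. Four stretchers, 40 mm wide and 27 mm tall, connect adjacent legs with their undersides at z = 129 mm, each running between the inner faces of the legs it joins and aligned with the legs' outer faces on the other axis.

B is a spool: two coaxial disc flanges of radius 118 mm and thickness 8 mm, joined by a core cylinder of radius 75 mm and height 99 mm. The lower flange rests on z = 0 and the three cylinders share a vertical axis.

The spool is on top of the stool, centred.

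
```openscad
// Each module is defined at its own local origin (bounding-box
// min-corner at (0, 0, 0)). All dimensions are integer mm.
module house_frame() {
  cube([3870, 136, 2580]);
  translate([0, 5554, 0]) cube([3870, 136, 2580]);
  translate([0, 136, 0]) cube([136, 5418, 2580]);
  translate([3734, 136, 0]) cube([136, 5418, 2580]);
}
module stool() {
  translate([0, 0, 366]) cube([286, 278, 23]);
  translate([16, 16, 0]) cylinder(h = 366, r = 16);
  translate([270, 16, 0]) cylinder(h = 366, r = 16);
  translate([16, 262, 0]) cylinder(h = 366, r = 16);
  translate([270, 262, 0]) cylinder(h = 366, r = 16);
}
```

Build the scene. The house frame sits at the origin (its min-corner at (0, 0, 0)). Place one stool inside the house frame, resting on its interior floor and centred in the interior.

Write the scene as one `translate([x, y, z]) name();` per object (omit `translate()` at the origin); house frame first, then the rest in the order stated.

house_frame();
translate([1792, 2706, 0]) stool();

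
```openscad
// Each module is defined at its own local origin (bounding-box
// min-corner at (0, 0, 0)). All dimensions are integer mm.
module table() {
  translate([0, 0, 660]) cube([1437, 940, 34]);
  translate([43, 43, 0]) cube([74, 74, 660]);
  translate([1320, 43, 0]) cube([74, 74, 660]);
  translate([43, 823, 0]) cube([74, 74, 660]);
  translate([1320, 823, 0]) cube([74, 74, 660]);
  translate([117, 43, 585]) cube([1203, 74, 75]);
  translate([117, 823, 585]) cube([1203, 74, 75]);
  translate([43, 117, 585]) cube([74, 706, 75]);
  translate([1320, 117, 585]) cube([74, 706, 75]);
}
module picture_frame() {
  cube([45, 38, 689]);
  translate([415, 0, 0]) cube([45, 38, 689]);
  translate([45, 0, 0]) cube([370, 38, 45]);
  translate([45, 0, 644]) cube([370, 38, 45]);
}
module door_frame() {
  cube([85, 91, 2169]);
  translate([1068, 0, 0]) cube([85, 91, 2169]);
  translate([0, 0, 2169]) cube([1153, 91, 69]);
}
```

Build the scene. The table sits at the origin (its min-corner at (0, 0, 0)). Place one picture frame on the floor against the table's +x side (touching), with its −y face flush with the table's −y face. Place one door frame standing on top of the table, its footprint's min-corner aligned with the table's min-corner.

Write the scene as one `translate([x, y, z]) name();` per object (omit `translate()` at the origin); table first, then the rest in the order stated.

table();
translate([1437, 0, 0]) picture_frame();
translate([0, 0, 694]) door_frame();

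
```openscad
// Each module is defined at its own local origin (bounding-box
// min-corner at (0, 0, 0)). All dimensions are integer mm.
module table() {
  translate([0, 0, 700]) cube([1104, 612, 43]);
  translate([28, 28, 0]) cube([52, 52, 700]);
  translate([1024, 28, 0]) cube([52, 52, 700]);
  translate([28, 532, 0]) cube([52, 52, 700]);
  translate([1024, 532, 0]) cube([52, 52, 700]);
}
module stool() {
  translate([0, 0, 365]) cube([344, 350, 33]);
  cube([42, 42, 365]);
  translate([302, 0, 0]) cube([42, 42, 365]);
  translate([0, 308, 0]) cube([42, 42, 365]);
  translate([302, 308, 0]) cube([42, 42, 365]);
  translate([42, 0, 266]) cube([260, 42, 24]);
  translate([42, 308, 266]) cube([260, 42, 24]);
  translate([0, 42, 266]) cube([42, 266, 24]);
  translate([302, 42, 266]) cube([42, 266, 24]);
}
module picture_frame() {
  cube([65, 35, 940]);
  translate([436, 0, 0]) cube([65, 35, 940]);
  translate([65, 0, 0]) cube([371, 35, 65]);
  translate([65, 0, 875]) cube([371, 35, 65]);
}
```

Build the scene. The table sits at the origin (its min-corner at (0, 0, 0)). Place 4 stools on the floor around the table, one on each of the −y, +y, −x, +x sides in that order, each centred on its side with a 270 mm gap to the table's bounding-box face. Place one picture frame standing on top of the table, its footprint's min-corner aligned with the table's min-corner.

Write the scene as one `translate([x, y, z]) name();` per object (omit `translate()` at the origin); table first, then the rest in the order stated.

table();
translate([380, -620, 0]) stool();
translate([380, 882, 0]) stool();
translate([-614, 131, 0]) stool();
translate([1374, 131, 0]) stool();
translate([0, 0, 743]) picture_frame();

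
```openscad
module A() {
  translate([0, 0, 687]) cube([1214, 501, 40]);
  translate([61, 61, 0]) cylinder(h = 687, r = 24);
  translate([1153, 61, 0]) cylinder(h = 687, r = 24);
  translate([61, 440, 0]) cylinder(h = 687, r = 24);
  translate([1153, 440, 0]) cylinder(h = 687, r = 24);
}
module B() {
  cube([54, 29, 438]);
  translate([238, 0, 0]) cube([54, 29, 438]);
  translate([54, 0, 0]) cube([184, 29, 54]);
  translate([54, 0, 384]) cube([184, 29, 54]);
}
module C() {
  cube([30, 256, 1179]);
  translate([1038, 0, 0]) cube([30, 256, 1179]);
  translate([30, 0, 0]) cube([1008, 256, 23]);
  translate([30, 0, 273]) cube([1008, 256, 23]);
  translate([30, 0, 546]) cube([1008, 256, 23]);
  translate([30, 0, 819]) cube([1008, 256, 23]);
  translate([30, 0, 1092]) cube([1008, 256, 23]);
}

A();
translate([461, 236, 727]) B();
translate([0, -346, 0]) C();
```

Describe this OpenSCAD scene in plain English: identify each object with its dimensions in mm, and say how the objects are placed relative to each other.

A is a rectangular dining table. The top is 1214×501×40 mm with its upper surface at z = 727 mm. It stands on four round legs of 48 mm diameter, each leg's bounding box inset 37 mm from the nearest pair of top edges, running from the floor to the underside of the top.

B is a rectangular picture frame lying in the x–z plane (depth along y). The opening is 184 mm wide (x) by 330 mm tall (z), surrounded by a border 54 mm wide on all four sides. The frame is 29 mm deep and is made of two full-height vertical stiles with two horizontal rails fitted between them.

C is a bookshelf 1068 mm wide overall, 256 mm deep and 1179 mm tall. The two sides are 30 mm thick vertical panels. 5 horizontal shelves of 23 mm thickness span between the inner faces of the sides; the lowest shelf sits on the floor and shelves are stacked with a clear vertical gap of 250 mm between each pair.

The picture frame is on top of the table, centred. The bookshelf is on the floor beside the table on its −y side.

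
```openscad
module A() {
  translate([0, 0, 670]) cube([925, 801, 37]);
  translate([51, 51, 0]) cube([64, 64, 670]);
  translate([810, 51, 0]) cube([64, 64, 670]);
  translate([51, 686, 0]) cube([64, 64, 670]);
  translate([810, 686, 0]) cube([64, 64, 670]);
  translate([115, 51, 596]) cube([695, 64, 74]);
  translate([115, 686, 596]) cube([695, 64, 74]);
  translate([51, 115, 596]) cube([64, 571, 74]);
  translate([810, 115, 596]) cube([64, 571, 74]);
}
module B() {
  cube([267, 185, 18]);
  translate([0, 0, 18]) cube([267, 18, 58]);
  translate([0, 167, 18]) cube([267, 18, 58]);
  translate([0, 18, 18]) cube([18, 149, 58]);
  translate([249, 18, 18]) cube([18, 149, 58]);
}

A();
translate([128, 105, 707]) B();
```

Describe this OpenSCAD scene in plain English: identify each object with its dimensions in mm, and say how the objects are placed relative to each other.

A is a rectangular dining table. The top is 925×801×37 mm with its upper surface at z = 707 mm. It stands on four 64×64 mm square legs, each inset 51 mm from the nearest pair of top edges, running from the floor to the underside of the top. Four apron rails, 64 mm thick and 74 mm tall, run between adjacent legs with their top edges flush with the underside of the top and their outer faces flush with the legs' outer faces.

B is an open-topped rectangular box: outside dimensions 267×185×76 mm, with a uniform wall and base thickness of 18 mm. The base is a full 267×185 slab on the floor; four walls sit on top of the base. The front and back walls (the −y and +y sides) span the full width; the two side walls fit between them.

The open box is on top of the table.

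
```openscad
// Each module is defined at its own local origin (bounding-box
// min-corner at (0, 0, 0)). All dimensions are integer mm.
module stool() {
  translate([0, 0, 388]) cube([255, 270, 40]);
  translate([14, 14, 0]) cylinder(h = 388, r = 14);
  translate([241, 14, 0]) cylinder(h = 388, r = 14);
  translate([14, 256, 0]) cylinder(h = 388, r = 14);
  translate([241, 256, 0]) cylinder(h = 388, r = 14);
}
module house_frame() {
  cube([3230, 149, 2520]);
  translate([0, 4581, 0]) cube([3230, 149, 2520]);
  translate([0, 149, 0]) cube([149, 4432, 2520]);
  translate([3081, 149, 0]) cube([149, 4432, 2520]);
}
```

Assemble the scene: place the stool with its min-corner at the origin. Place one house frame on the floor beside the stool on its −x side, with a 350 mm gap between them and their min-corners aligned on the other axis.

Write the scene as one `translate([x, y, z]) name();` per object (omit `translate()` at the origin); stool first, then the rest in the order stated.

stool();
translate([-3580, 0, 0]) house_frame();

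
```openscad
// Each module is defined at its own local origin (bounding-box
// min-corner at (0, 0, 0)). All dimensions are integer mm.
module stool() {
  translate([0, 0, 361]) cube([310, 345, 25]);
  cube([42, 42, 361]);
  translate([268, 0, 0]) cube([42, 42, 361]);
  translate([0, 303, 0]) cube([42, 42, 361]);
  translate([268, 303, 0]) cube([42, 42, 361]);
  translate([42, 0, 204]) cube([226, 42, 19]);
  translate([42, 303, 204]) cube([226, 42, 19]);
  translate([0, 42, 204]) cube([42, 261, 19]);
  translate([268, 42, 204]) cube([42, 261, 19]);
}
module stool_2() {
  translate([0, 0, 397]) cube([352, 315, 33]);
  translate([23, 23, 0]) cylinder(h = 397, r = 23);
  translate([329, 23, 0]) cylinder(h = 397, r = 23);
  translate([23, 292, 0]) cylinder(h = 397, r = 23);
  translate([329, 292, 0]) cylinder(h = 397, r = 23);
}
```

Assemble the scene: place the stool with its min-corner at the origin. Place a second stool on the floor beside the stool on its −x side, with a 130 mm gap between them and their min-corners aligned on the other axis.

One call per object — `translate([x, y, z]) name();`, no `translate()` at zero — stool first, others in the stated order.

stool();
translate([-482, 0, 0]) stool_2();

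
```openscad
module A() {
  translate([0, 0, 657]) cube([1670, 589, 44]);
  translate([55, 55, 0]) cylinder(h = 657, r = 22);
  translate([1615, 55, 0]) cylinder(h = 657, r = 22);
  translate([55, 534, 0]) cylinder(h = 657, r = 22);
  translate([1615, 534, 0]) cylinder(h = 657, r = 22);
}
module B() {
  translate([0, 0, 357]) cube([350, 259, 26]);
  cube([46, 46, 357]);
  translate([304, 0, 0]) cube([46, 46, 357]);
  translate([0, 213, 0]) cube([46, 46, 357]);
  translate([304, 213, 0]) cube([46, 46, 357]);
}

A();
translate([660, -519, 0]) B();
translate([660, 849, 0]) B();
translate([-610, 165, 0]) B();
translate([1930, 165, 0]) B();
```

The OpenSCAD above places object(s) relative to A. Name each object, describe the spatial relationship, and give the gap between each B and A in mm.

A is a table. B is a stool. Four stools sit around the table at the −y, +y, −x, +x sides. The gap between each stool and the table is 260 mm.

Each stool's nearest face is 260 mm from the table's bounding box.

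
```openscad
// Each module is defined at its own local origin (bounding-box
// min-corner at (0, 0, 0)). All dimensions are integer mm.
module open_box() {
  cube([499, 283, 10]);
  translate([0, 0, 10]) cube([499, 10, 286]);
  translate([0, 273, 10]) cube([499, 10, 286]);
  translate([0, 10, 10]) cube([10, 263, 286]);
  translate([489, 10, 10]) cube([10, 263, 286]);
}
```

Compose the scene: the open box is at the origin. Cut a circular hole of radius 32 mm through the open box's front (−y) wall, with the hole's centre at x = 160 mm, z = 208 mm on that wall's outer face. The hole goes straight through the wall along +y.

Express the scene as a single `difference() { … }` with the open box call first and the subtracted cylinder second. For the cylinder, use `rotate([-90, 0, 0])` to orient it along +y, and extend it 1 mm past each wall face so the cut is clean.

difference() {
  open_box();
  translate([160, -1, 208]) rotate([-90, 0, 0]) cylinder(h = 12, r = 32);
}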